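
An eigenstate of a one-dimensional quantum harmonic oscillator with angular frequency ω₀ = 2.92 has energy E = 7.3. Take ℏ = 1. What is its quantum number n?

n = 2

E_n = ℏω₀(n + ½) ⇒ n = E/(ℏω₀) − ½ = 7.3/2.92 − 0.5 = 2.000 → n = 2.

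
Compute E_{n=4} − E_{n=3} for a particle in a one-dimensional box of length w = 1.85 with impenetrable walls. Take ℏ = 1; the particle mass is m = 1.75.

ΔE = 5.77

E_n = n²π²ℏ²/(2mw²), so ΔE = (4² − 3²) π²ℏ²/(2mw²).
ΔE = 7 × π² / (2 × 1.75 × 1.85²) = 5.767.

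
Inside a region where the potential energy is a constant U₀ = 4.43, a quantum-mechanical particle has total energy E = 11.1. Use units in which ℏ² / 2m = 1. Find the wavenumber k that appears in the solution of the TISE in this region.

k = 2.58

With E > U₀ the solution is oscillatory, ψ ∝ e^{±ikx} with k = √(2m(E − U₀))/ℏ.
k = √(2 × 0.5 × 6.67) = 2.583.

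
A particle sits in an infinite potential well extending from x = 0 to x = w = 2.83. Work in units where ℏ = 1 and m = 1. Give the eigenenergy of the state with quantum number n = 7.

E = 30.2

The infinite-well eigenfunctions ψ_n = √(2/w) sin(nπx/w) vanish at both walls, giving E_n = n²π²ℏ²/(2mw²).
E_7 = 7² × π² / (2 × 1 × 2.83²) = 30.19.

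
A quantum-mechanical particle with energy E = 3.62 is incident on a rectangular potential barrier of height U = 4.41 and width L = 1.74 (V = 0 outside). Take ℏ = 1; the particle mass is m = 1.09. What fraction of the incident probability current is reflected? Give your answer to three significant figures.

R = 0.976

E < U: inside the barrier ψ ∝ e^{±κx} with κ = √(2m(U − E))/ℏ = 1.312.
κL = 2.283, sinh(κL) = 4.854.
Matching ψ, ψ′ at both faces gives T = [1 + U² sinh²(κL) / (4E(U − E))]⁻¹ = 1/41.06 = 0.0244.
R = 1 − T = 0.976.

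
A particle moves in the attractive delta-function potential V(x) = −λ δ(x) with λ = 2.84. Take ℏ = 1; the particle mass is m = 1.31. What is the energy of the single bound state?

E = -5.28

For x ≠ 0 the bound state is ψ ∝ e^{−κ|x|}; integrating the TISE across the delta gives the cusp condition 2κ = 2mλ/ℏ², so κ = 3.720.
Then E = −ℏ²κ²/(2m) = −mλ²/(2ℏ²) = -5.283.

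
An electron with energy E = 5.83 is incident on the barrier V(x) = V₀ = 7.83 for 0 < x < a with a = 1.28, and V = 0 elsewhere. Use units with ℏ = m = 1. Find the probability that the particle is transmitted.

T = 0.0181

Since E < V₀ the interior solution is evanescent with decay constant κ = √(2m(V₀ − E))/ℏ = 2.000.
κa = 2.560, sinh(κa) = 6.429.
The exact tunnelling result is T⁻¹ = 1 + V₀² sinh²(κa) / [4E(V₀ − E)] = 55.34, so T = 0.0181.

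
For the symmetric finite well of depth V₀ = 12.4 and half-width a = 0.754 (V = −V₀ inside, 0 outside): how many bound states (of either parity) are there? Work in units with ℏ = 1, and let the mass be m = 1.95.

The dimensionless depth is z₀ = a√(2mV₀)/ℏ = 0.754 × √(48.36) = 5.243.
A new bound state (alternating even/odd) appears each time z₀ passes a multiple of π/2, so N = ⌊2z₀/π⌋ + 1 = ⌊3.338⌋ + 1 = 4.

N = 4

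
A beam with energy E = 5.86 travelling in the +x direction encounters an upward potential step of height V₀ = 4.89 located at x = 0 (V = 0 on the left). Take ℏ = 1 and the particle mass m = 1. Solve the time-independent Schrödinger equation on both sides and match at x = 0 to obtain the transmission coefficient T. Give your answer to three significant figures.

T = 0.822

On each side the TISE gives plane waves with k = √(2m(E − V))/ℏ: k₁ = √(2·1·5.86) = 3.423, k₂ = √(2·1·0.97) = 1.393.
Matching ψ and ψ′ at x = 0 gives r = (k₁ − k₂)/(k₁ + k₂), so R = r² = 0.1778 and T = 1 − R = 0.8222.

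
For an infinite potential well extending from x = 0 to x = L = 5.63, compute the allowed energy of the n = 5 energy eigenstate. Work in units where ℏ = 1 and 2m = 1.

E = 7.78

Requiring ψ(0) = ψ(L) = 0 quantises k = nπ/L, hence E_n = ℏ²k²/2m = n²π²ℏ²/(2mL²).
E_5 = 5² × π² / (2 × 0.5 × 5.63²) = 7.784.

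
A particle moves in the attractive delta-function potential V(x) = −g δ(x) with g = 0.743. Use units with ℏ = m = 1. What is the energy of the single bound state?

For x ≠ 0 the bound state is ψ ∝ e^{−κ|x|}; integrating the TISE across the delta gives the cusp condition 2κ = 2mg/ℏ², so κ = 0.7430.
Then E = −ℏ²κ²/(2m) = −mg²/(2ℏ²) = -0.2760.

E = -0.276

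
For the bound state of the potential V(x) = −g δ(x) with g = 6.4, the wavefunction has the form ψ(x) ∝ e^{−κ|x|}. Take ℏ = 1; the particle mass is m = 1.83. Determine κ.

κ = 11.7

Integrating the TISE across x = 0 gives the cusp condition ψ'(0⁺) − ψ'(0⁻) = −(2mg/ℏ²)ψ(0).
With ψ ∝ e^{−κ|x|} this yields −2κ = −2mg/ℏ², so κ = mg/ℏ² = 11.71.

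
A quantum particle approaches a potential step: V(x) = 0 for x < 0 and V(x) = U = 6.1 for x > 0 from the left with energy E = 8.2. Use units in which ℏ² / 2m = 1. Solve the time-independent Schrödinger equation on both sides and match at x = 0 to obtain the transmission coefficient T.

On each side the TISE gives plane waves with k = √(2m(E − V))/ℏ: k₁ = √(2·½·8.2) = 2.864, k₂ = √(2·½·2.1) = 1.449.
Continuity of ψ and ψ′ at the step yields the reflection amplitude r = (k₁ − k₂)/(k₁ + k₂) = 0.3280; thus R = |r|² = 0.1076, T = 0.8924.

T = 0.892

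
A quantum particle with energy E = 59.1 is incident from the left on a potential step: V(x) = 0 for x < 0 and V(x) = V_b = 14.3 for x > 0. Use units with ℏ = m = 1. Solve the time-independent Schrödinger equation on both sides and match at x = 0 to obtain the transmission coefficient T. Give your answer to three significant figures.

The wavenumbers are k₁ = √(2mE)/ℏ = 10.87 on the left and k₂ = √(2m(E − V_b))/ℏ = 9.466 on the right.
Continuity of ψ and ψ′ at the step yields the reflection amplitude r = (k₁ − k₂)/(k₁ + k₂) = 0.06915; thus R = |r|² = 0.004781, T = 0.9952.

T = 0.995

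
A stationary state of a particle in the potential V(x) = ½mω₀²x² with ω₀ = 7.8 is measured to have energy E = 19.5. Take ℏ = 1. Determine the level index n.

n = 2

E_n = ℏω₀(n + ½) ⇒ n = E/(ℏω₀) − ½ = 19.5/7.8 − 0.5 = 2.000 → n = 2.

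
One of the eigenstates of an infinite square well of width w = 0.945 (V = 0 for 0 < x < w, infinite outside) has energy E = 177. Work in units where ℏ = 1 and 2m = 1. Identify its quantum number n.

From E_n = n²π²ℏ²/(2mw²) invert to n = √(2mw²E)/(πℏ).
n = (0.945/π) × √(2 × 0.5 × 177) = 4.002 → n = 4.

n = 4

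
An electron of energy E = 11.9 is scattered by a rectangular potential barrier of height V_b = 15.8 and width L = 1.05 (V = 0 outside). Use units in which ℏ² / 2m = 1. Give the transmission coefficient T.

Since E < V_b the interior solution is evanescent with decay constant κ = √(2m(V_b − E))/ℏ = 1.975.
κL = 2.074, sinh(κL) = 3.914.
The exact tunnelling result is T⁻¹ = 1 + V_b² sinh²(κL) / [4E(V_b − E)] = 21.60, so T = 0.0463.

T = 0.0463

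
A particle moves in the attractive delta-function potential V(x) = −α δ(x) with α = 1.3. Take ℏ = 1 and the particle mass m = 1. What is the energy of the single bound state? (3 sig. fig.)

E = -0.845

The bound state is ψ(x) = √κ e^{−κ|x|}. The derivative jump ψ'(0⁺) − ψ'(0⁻) = −(2mα/ℏ²)ψ(0) fixes κ = mα/ℏ² = 1.300.
Then E = −ℏ²κ²/(2m) = −mα²/(2ℏ²) = -0.8450.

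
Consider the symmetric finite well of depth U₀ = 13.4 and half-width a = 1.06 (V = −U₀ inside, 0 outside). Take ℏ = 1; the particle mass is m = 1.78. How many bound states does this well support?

Define the well-strength parameter z₀ = (a/ℏ)√(2mU₀) = 1.06 × √(2·1.78·13.4) = 7.321.
A new bound state (alternating even/odd) appears each time z₀ passes a multiple of π/2, so N = ⌊2z₀/π⌋ + 1 = ⌊4.661⌋ + 1 = 5.

N = 5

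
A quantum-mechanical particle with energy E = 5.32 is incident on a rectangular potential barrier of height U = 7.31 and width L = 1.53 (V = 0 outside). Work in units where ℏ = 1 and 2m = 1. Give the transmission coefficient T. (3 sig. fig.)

Since E < U the interior solution is evanescent with decay constant κ = √(2m(U − E))/ℏ = 1.411.
κL = 2.158, sinh(κL) = 4.271.
Matching ψ, ψ′ at both faces gives T = [1 + U² sinh²(κL) / (4E(U − E))]⁻¹ = 1/24.01 = 0.0416.

T = 0.0416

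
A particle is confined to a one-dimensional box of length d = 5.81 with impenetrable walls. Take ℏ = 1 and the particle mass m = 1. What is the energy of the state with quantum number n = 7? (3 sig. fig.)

The infinite-well eigenfunctions ψ_n = √(2/d) sin(nπx/d) vanish at both walls, giving E_n = n²π²ℏ²/(2md²).
E_7 = 7² × π² / (2 × 1 × 5.81²) = 7.163.

E = 7.16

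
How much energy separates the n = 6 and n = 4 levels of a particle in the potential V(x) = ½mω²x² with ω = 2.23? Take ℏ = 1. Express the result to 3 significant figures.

ΔE = 4.46

E_n = ℏω(n + ½), so ΔE = (6 − 4) ℏω = 2 × 2.23 = 4.460.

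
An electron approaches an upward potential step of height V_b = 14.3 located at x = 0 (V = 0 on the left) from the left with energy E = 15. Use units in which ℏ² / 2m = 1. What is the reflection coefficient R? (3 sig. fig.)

The wavenumbers are k₁ = √(2mE)/ℏ = 3.873 on the left and k₂ = √(2m(E − V_b))/ℏ = 0.8367 on the right.
Continuity of ψ and ψ′ at the step yields the reflection amplitude r = (k₁ − k₂)/(k₁ + k₂) = 0.6447; thus R = |r|² = 0.4156, T = 0.5844.

R = 0.416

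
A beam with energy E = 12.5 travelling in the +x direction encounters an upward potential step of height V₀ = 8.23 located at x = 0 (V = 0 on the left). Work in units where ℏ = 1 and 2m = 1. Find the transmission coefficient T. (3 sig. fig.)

On each side the TISE gives plane waves with k = √(2m(E − V))/ℏ: k₁ = √(2·½·12.5) = 3.536, k₂ = √(2·½·4.27) = 2.066.
Continuity of ψ and ψ′ at the step yields the reflection amplitude r = (k₁ − k₂)/(k₁ + k₂) = 0.2623; thus R = |r|² = 0.06878, T = 0.9312.

T = 0.931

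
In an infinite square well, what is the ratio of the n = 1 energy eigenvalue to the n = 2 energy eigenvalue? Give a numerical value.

Since E_n ∝ n², the ratio is (1/2)² = 0.25.

0.25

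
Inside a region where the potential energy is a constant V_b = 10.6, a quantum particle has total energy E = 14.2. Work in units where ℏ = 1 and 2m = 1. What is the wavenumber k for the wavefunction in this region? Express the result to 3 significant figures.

k = 1.90

With E > V_b the solution is oscillatory, ψ ∝ e^{±ikx} with k = √(2m(E − V_b))/ℏ.
k = √(2 × 0.5 × 3.6) = 1.897.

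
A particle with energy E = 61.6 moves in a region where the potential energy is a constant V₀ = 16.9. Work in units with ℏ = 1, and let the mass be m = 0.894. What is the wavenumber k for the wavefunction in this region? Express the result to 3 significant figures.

k = 8.94

With E > V₀ the solution is oscillatory, ψ ∝ e^{±ikx} with k = √(2m(E − V₀))/ℏ.
k = √(2 × 0.894 × 44.7) = 8.940.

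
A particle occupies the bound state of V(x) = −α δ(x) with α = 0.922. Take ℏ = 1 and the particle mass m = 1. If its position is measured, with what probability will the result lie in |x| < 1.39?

The normalised bound state is ψ = √κ e^{−κ|x|} with κ = mα/ℏ² = 0.9220.
P(|x| < d) = ∫_{−d}^{d} κ e^{−2κ|x|} dx = 1 − e^{−2κd} = 1 − e^{−2.563} = 0.9229.

P = 0.923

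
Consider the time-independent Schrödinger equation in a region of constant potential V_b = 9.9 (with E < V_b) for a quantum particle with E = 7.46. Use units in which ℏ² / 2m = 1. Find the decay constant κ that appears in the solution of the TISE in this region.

κ = 1.56

Since E < V_b the TISE in this region is ψ'' = κ²ψ with κ = √(2m(V_b − E))/ℏ.
κ = √(2 × 0.5 × 2.44) = 1.562.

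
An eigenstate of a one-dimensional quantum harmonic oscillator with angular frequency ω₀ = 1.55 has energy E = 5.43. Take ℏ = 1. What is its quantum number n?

n = 3

Invert E_n = (n + ½)ℏω₀: n = E/ℏω₀ − ½ = 3.003, so n = 3.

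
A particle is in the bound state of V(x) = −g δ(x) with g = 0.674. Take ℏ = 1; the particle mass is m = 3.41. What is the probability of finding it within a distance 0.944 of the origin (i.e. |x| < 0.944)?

P = 0.987

The normalised bound state is ψ = √κ e^{−κ|x|} with κ = mg/ℏ² = 2.298.
P(|x| < d) = ∫_{−d}^{d} κ e^{−2κ|x|} dx = 1 − e^{−2κd} = 1 − e^{−4.339} = 0.9870.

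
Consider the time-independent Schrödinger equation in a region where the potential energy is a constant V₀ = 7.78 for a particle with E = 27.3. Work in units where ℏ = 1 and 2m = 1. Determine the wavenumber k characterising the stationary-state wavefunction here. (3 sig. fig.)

k = 4.42

With E > V₀ the solution is oscillatory, ψ ∝ e^{±ikx} with k = √(2m(E − V₀))/ℏ.
k = √(2 × 0.5 × 19.52) = 4.418.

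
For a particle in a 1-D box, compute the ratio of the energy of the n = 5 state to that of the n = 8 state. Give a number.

Since E_n ∝ n², the ratio is (5/8)² = 0.390625.

0.390625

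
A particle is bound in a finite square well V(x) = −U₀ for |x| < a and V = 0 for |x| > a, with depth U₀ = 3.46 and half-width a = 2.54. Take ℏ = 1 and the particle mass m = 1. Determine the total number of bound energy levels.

The dimensionless depth is z₀ = a√(2mU₀)/ℏ = 2.54 × √(6.920) = 6.682.
The even/odd transcendental equations gain one root per π/2 in z₀, giving N = 1 + ⌊2z₀/π⌋ = 1 + ⌊4.254⌋ = 5.

N = 5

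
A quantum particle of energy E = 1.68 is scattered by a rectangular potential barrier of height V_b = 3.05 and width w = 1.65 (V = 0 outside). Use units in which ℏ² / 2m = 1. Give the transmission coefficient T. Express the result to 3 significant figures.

Since E < V_b the interior solution is evanescent with decay constant κ = √(2m(V_b − E))/ℏ = 1.170.
κw = 1.931, sinh(κw) = 3.377.
The exact tunnelling result is T⁻¹ = 1 + V_b² sinh²(κw) / [4E(V_b − E)] = 12.52, so T = 0.0799.

T = 0.0799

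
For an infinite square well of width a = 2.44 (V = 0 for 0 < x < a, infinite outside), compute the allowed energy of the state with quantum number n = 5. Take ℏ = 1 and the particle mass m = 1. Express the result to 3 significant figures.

Requiring ψ(0) = ψ(a) = 0 quantises k = nπ/a, hence E_n = ℏ²k²/2m = n²π²ℏ²/(2ma²).
E_5 = 5² × π² / (2 × 1 × 2.44²) = 20.72.

E = 20.7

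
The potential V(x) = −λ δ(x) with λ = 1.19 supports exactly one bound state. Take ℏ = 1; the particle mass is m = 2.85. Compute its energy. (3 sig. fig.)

The bound state is ψ(x) = √κ e^{−κ|x|}. The derivative jump ψ'(0⁺) − ψ'(0⁻) = −(2mλ/ℏ²)ψ(0) fixes κ = mλ/ℏ² = 3.392.
Then E = −ℏ²κ²/(2m) = −mλ²/(2ℏ²) = -2.018.

E = -2.02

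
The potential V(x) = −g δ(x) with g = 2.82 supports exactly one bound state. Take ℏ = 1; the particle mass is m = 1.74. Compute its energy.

The bound state is ψ(x) = √κ e^{−κ|x|}. The derivative jump ψ'(0⁺) − ψ'(0⁻) = −(2mg/ℏ²)ψ(0) fixes κ = mg/ℏ² = 4.907.
Then E = −ℏ²κ²/(2m) = −mg²/(2ℏ²) = -6.919.

E = -6.92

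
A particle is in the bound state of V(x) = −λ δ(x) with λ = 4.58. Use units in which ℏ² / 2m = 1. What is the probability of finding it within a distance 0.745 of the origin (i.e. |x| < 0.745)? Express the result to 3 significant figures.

The normalised bound state is ψ = √κ e^{−κ|x|} with κ = mλ/ℏ² = 2.290.
P(|x| < d) = ∫_{−d}^{d} κ e^{−2κ|x|} dx = 1 − e^{−2κd} = 1 − e^{−3.412} = 0.9670.

P = 0.967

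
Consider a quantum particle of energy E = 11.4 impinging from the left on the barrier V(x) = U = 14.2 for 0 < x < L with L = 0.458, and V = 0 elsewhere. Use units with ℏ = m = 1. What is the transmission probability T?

Since E < U the interior solution is evanescent with decay constant κ = √(2m(U − E))/ℏ = 2.366.
κL = 1.084, sinh(κL) = 1.309.
The exact tunnelling result is T⁻¹ = 1 + U² sinh²(κL) / [4E(U − E)] = 3.705, so T = 0.270.

T = 0.270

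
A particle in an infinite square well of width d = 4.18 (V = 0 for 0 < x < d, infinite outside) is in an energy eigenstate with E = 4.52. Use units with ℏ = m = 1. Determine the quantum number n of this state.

n = 4

From E_n = n²π²ℏ²/(2md²) invert to n = √(2md²E)/(πℏ).
n = (4.18/π) × √(2 × 1 × 4.52) = 4.000 → n = 4.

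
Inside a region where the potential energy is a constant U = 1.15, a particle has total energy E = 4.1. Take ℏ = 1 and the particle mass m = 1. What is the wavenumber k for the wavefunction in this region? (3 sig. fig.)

With E > U the solution is oscillatory, ψ ∝ e^{±ikx} with k = √(2m(E − U))/ℏ.
k = √(2 × 1 × 2.95) = 2.429.

k = 2.43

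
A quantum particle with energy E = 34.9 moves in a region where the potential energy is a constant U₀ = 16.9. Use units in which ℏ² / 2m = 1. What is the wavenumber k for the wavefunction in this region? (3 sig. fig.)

k = 4.24

With E > U₀ the solution is oscillatory, ψ ∝ e^{±ikx} with k = √(2m(E − U₀))/ℏ.
k = √(2 × 0.5 × 18) = 4.243.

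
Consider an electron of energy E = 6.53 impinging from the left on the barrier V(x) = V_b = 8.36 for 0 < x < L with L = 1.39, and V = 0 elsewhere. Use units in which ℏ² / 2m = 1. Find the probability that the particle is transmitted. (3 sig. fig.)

E < V_b: inside the barrier ψ ∝ e^{±κx} with κ = √(2m(V_b − E))/ℏ = 1.353.
κL = 1.880, sinh(κL) = 3.202.
Matching ψ, ψ′ at both faces gives T = [1 + V_b² sinh²(κL) / (4E(V_b − E))]⁻¹ = 1/15.99 = 0.0625.

T = 0.0625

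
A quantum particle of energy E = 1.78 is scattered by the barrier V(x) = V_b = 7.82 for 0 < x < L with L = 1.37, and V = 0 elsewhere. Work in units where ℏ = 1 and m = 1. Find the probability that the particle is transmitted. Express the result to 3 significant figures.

T = 0.000206

Since E < V_b the interior solution is evanescent with decay constant κ = √(2m(V_b − E))/ℏ = 3.476.
κL = 4.762, sinh(κL) = 58.46.
Matching ψ, ψ′ at both faces gives T = [1 + V_b² sinh²(κL) / (4E(V_b − E))]⁻¹ = 1/4861 = 0.000206.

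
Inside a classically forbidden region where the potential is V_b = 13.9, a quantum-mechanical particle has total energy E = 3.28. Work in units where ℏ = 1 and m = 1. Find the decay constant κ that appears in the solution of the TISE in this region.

Since E < V_b the TISE in this region is ψ'' = κ²ψ with κ = √(2m(V_b − E))/ℏ.
κ = √(2 × 1 × 10.62) = 4.609.

κ = 4.61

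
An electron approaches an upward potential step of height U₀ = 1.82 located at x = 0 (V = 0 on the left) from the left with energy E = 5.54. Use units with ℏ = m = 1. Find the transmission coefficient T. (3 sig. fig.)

T = 0.990

On each side the TISE gives plane waves with k = √(2m(E − V))/ℏ: k₁ = √(2·1·5.54) = 3.329, k₂ = √(2·1·3.72) = 2.728.
Continuity of ψ and ψ′ at the step yields the reflection amplitude r = (k₁ − k₂)/(k₁ + k₂) = 0.09924; thus R = |r|² = 0.009849, T = 0.9902.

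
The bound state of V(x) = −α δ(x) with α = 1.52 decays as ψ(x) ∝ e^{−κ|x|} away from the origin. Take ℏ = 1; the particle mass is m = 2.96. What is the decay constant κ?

κ = 4.50

Integrating the TISE across x = 0 gives the cusp condition ψ'(0⁺) − ψ'(0⁻) = −(2mα/ℏ²)ψ(0).
With ψ ∝ e^{−κ|x|} this yields −2κ = −2mα/ℏ², so κ = mα/ℏ² = 4.499.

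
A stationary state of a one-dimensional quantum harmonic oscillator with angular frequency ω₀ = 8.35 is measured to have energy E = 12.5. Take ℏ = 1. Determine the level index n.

E_n = ℏω₀(n + ½) ⇒ n = E/(ℏω₀) − ½ = 12.5/8.35 − 0.5 = 0.997 → n = 1.

n = 1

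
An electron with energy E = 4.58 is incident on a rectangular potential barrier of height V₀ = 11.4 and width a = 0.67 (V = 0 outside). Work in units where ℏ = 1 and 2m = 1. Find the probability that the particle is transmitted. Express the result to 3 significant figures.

T = 0.110

E < V₀: inside the barrier ψ ∝ e^{±κx} with κ = √(2m(V₀ − E))/ℏ = 2.612.
κa = 1.750, sinh(κa) = 2.790.
Matching ψ, ψ′ at both faces gives T = [1 + V₀² sinh²(κa) / (4E(V₀ − E))]⁻¹ = 1/9.094 = 0.110.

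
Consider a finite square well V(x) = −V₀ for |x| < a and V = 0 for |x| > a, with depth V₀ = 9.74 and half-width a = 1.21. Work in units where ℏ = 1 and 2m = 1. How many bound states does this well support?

N = 3

Define the well-strength parameter z₀ = (a/ℏ)√(2mV₀) = 1.21 × √(2·0.5·9.74) = 3.776.
A new bound state (alternating even/odd) appears each time z₀ passes a multiple of π/2, so N = ⌊2z₀/π⌋ + 1 = ⌊2.404⌋ + 1 = 3.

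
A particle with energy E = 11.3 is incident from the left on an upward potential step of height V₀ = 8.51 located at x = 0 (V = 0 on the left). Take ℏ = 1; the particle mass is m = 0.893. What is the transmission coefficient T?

The wavenumbers are k₁ = √(2mE)/ℏ = 4.492 on the left and k₂ = √(2m(E − V₀))/ℏ = 2.232 on the right.
Matching ψ and ψ′ at x = 0 gives r = (k₁ − k₂)/(k₁ + k₂), so R = r² = 0.1130 and T = 1 − R = 0.8870.

T = 0.887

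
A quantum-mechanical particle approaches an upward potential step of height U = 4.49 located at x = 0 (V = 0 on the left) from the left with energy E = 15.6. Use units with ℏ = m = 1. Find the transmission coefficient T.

On each side the TISE gives plane waves with k = √(2m(E − V))/ℏ: k₁ = √(2·1·15.6) = 5.586, k₂ = √(2·1·11.11) = 4.714.
Continuity of ψ and ψ′ at the step yields the reflection amplitude r = (k₁ − k₂)/(k₁ + k₂) = 0.08465; thus R = |r|² = 0.007166, T = 0.9928.

T = 0.993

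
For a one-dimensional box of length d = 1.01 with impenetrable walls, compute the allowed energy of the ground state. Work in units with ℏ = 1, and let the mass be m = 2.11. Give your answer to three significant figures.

E = 2.29

Requiring ψ(0) = ψ(d) = 0 quantises k = nπ/d, hence E_n = ℏ²k²/2m = n²π²ℏ²/(2md²).
E_1 = 1² × π² / (2 × 2.11 × 1.01²) = 2.293.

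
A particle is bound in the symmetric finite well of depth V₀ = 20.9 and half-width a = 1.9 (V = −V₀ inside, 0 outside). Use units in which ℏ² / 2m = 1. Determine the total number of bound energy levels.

The dimensionless depth is z₀ = a√(2mV₀)/ℏ = 1.9 × √(20.90) = 8.686.
The even/odd transcendental equations gain one root per π/2 in z₀, giving N = 1 + ⌊2z₀/π⌋ = 1 + ⌊5.530⌋ = 6.

N = 6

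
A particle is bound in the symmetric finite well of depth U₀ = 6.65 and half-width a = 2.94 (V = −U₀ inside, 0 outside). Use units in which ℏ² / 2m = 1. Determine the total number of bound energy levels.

The dimensionless depth is z₀ = a√(2mU₀)/ℏ = 2.94 × √(6.650) = 7.582.
A new bound state (alternating even/odd) appears each time z₀ passes a multiple of π/2, so N = ⌊2z₀/π⌋ + 1 = ⌊4.827⌋ + 1 = 5.

N = 5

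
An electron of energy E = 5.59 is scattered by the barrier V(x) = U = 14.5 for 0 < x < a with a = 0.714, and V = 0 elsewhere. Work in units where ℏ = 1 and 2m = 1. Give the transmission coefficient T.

T = 0.0521

Since E < U the interior solution is evanescent with decay constant κ = √(2m(U − E))/ℏ = 2.985.
κa = 2.131, sinh(κa) = 4.153.
The exact tunnelling result is T⁻¹ = 1 + U² sinh²(κa) / [4E(U − E)] = 19.21, so T = 0.0521.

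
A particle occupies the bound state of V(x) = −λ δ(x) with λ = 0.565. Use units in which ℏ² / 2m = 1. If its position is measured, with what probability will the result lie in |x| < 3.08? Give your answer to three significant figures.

The normalised bound state is ψ = √κ e^{−κ|x|} with κ = mλ/ℏ² = 0.2825.
P(|x| < d) = ∫_{−d}^{d} κ e^{−2κ|x|} dx = 1 − e^{−2κd} = 1 − e^{−1.740} = 0.8245.

P = 0.825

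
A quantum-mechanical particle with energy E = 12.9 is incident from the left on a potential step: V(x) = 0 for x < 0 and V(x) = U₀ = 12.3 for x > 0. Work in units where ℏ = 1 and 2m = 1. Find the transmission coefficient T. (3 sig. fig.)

T = 0.584

The wavenumbers are k₁ = √(2mE)/ℏ = 3.592 on the left and k₂ = √(2m(E − U₀))/ℏ = 0.7746 on the right.
Matching ψ and ψ′ at x = 0 gives r = (k₁ − k₂)/(k₁ + k₂), so R = r² = 0.4163 and T = 1 − R = 0.5837.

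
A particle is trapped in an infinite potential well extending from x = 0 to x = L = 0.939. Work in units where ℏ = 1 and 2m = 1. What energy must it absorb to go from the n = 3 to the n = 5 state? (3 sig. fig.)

ΔE = 179

E_n = n²π²ℏ²/(2mL²), so ΔE = (5² − 3²) π²ℏ²/(2mL²).
ΔE = 16 × π² / (2 × 0.5 × 0.939²) = 179.1.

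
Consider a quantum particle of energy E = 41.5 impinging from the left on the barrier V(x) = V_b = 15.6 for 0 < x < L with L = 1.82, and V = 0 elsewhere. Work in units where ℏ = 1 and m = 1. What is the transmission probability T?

E > V_b: inside the barrier k₂ = √(2m(E − V_b))/ℏ = 7.197, k₂L = 13.10.
Matching at both interfaces gives T⁻¹ = 1 + V_b² sin²(k₂L) / [4E(E − V_b)] = 1.015, hence T = 0.986.

T = 0.986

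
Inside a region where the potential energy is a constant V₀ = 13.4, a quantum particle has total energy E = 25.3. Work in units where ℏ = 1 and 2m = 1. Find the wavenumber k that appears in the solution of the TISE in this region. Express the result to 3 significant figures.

With E > V₀ the solution is oscillatory, ψ ∝ e^{±ikx} with k = √(2m(E − V₀))/ℏ.
k = √(2 × 0.5 × 11.9) = 3.450.

k = 3.45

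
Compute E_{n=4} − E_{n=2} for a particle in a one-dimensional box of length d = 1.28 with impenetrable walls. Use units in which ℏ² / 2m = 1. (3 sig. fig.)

ΔE = 72.3

E_n = n²π²ℏ²/(2md²), so ΔE = (4² − 2²) π²ℏ²/(2md²).
ΔE = 12 × π² / (2 × 0.5 × 1.28²) = 72.29.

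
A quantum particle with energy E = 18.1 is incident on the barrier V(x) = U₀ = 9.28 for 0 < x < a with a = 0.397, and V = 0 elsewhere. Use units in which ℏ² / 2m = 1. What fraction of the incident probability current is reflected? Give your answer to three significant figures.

R = 0.103

Above the barrier the interior wavenumber is k₂ = √(2m(E − U₀))/ℏ = 2.970, giving phase k₂a = 1.179.
Matching at both interfaces gives T⁻¹ = 1 + U₀² sin²(k₂a) / [4E(E − U₀)] = 1.115, hence T = 0.897.
R = 1 − T = 0.103.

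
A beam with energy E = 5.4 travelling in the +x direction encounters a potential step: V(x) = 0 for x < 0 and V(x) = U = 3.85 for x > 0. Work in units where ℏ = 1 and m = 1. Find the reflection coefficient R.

R = 0.0914

The wavenumbers are k₁ = √(2mE)/ℏ = 3.286 on the left and k₂ = √(2m(E − U))/ℏ = 1.761 on the right.
Continuity of ψ and ψ′ at the step yields the reflection amplitude r = (k₁ − k₂)/(k₁ + k₂) = 0.3023; thus R = |r|² = 0.09138, T = 0.9086.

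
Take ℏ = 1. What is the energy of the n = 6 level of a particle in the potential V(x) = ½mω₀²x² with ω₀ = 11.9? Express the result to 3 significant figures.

E = 77.4

The oscillator eigenvalues are E_n = ℏω₀(n + ½), so E_6 = 11.9 × 6.5 = 77.35.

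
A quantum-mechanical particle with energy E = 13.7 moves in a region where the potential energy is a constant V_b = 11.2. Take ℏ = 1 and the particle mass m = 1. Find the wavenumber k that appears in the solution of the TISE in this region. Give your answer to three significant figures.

With E > V_b the solution is oscillatory, ψ ∝ e^{±ikx} with k = √(2m(E − V_b))/ℏ.
k = √(2 × 1 × 2.5) = 2.236.

k = 2.24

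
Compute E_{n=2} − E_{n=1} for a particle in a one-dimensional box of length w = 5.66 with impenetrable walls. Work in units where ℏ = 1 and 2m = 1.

ΔE = 0.924

E_n = n²π²ℏ²/(2mw²), so ΔE = (2² − 1²) π²ℏ²/(2mw²).
ΔE = 3 × π² / (2 × 0.5 × 5.66²) = 0.9242.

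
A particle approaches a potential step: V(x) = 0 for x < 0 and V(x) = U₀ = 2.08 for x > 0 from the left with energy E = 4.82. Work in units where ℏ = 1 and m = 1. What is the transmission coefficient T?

T = 0.980

On each side the TISE gives plane waves with k = √(2m(E − V))/ℏ: k₁ = √(2·1·4.82) = 3.105, k₂ = √(2·1·2.74) = 2.341.
Matching ψ and ψ′ at x = 0 gives r = (k₁ − k₂)/(k₁ + k₂), so R = r² = 0.01968 and T = 1 − R = 0.9803.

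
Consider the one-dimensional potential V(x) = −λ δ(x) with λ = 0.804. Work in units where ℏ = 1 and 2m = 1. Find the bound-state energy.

E = -0.162

The bound state is ψ(x) = √κ e^{−κ|x|}. The derivative jump ψ'(0⁺) − ψ'(0⁻) = −(2mλ/ℏ²)ψ(0) fixes κ = mλ/ℏ² = 0.4020.
Then E = −ℏ²κ²/(2m) = −mλ²/(2ℏ²) = -0.1616.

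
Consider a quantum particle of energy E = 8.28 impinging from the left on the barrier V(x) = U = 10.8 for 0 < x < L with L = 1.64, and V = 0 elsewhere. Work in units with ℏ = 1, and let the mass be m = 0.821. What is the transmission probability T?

Since E < U the interior solution is evanescent with decay constant κ = √(2m(U − E))/ℏ = 2.034.
κL = 3.336, sinh(κL) = 14.04.
The exact tunnelling result is T⁻¹ = 1 + U² sinh²(κL) / [4E(U − E)] = 276.3, so T = 0.00362.

T = 0.00362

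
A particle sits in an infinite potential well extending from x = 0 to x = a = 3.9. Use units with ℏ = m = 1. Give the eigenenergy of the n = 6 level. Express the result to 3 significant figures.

The infinite-well eigenfunctions ψ_n = √(2/a) sin(nπx/a) vanish at both walls, giving E_n = n²π²ℏ²/(2ma²).
E_6 = 6² × π² / (2 × 1 × 3.9²) = 11.68.

E = 11.7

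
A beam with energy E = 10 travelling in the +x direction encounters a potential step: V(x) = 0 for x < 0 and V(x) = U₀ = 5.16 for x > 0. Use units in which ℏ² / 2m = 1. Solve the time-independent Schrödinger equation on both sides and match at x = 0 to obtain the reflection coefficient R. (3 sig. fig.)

R = 0.0322

The wavenumbers are k₁ = √(2mE)/ℏ = 3.162 on the left and k₂ = √(2m(E − U₀))/ℏ = 2.200 on the right.
Continuity of ψ and ψ′ at the step yields the reflection amplitude r = (k₁ − k₂)/(k₁ + k₂) = 0.1795; thus R = |r|² = 0.03220, T = 0.9678.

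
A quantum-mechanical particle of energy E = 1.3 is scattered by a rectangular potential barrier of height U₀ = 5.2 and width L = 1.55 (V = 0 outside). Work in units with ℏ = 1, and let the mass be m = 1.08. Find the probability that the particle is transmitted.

E < U₀: inside the barrier ψ ∝ e^{±κx} with κ = √(2m(U₀ − E))/ℏ = 2.902.
κL = 4.499, sinh(κL) = 44.95.
Matching ψ, ψ′ at both faces gives T = [1 + U₀² sinh²(κL) / (4E(U₀ − E))]⁻¹ = 1/2695 = 0.000371.

T = 0.000371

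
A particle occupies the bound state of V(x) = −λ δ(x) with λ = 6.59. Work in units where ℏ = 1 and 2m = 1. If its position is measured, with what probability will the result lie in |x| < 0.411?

The normalised bound state is ψ = √κ e^{−κ|x|} with κ = mλ/ℏ² = 3.295.
P(|x| < d) = ∫_{−d}^{d} κ e^{−2κ|x|} dx = 1 − e^{−2κd} = 1 − e^{−2.708} = 0.9334.

P = 0.933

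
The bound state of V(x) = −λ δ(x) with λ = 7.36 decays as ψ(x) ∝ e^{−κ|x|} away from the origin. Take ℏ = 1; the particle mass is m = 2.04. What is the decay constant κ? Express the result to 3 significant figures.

Integrate −(ℏ²/2m)ψ'' − λδ(x)ψ = Eψ from −ε to +ε: the ψ'' term gives ψ'(0⁺) − ψ'(0⁻) and the δ term gives −(2mλ/ℏ²)ψ(0).
With ψ ∝ e^{−κ|x|} this yields −2κ = −2mλ/ℏ², so κ = mλ/ℏ² = 15.01.

κ = 15.0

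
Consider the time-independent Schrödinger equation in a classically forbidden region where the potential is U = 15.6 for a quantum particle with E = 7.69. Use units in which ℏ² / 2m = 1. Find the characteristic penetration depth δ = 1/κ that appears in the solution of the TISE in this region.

Since E < U the TISE in this region is ψ'' = κ²ψ with κ = √(2m(U − E))/ℏ.
κ = √(2 × 0.5 × 7.91) = 2.812. The penetration depth is δ = 1/κ = 0.356.

δ = 0.356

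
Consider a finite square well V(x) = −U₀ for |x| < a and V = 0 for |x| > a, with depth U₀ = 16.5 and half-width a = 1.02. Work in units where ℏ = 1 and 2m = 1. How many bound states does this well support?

N = 3

Define the well-strength parameter z₀ = (a/ℏ)√(2mU₀) = 1.02 × √(2·0.5·16.5) = 4.143.
A new bound state (alternating even/odd) appears each time z₀ passes a multiple of π/2, so N = ⌊2z₀/π⌋ + 1 = ⌊2.638⌋ + 1 = 3.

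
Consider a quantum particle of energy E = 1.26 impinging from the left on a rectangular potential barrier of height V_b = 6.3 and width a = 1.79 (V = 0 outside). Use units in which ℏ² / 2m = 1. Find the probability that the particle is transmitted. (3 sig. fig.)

E < V_b: inside the barrier ψ ∝ e^{±κx} with κ = √(2m(V_b − E))/ℏ = 2.245.
κa = 4.019, sinh(κa) = 27.80.
Matching ψ, ψ′ at both faces gives T = [1 + V_b² sinh²(κa) / (4E(V_b − E))]⁻¹ = 1/1209 = 0.000827.

T = 0.000827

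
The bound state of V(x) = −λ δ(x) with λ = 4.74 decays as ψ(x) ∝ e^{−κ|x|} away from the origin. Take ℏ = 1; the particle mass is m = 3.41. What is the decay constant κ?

κ = 16.2

Integrate −(ℏ²/2m)ψ'' − λδ(x)ψ = Eψ from −ε to +ε: the ψ'' term gives ψ'(0⁺) − ψ'(0⁻) and the δ term gives −(2mλ/ℏ²)ψ(0).
With ψ ∝ e^{−κ|x|} this yields −2κ = −2mλ/ℏ², so κ = mλ/ℏ² = 16.16.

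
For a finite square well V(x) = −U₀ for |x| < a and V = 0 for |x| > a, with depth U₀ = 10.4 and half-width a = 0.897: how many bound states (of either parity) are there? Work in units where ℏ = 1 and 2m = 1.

The dimensionless depth is z₀ = a√(2mU₀)/ℏ = 0.897 × √(10.40) = 2.893.
The even/odd transcendental equations gain one root per π/2 in z₀, giving N = 1 + ⌊2z₀/π⌋ = 1 + ⌊1.842⌋ = 2.

N = 2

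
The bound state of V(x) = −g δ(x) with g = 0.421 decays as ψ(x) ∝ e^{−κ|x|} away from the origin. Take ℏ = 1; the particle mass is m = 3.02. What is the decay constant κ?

κ = 1.27

Integrating the TISE across x = 0 gives the cusp condition ψ'(0⁺) − ψ'(0⁻) = −(2mg/ℏ²)ψ(0).
With ψ ∝ e^{−κ|x|} this yields −2κ = −2mg/ℏ², so κ = mg/ℏ² = 1.271.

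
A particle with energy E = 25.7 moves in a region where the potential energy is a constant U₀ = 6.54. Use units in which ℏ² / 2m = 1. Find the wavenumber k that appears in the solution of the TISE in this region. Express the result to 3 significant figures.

k = 4.38

With E > U₀ the solution is oscillatory, ψ ∝ e^{±ikx} with k = √(2m(E − U₀))/ℏ.
k = √(2 × 0.5 × 19.16) = 4.377.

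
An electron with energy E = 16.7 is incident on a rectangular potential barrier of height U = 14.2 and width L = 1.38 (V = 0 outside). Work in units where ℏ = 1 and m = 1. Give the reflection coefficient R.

R = 0.00374

Above the barrier the interior wavenumber is k₂ = √(2m(E − U))/ℏ = 2.236, giving phase k₂L = 3.086.
Matching at both interfaces gives T⁻¹ = 1 + U² sin²(k₂L) / [4E(E − U)] = 1.004, hence T = 0.996.
R = 1 − T = 0.00374.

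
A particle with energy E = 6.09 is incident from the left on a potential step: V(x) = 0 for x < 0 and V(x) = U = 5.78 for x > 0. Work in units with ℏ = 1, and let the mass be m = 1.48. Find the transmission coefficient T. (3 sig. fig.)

The wavenumbers are k₁ = √(2mE)/ℏ = 4.246 on the left and k₂ = √(2m(E − U))/ℏ = 0.9579 on the right.
Matching ψ and ψ′ at x = 0 gives r = (k₁ − k₂)/(k₁ + k₂), so R = r² = 0.3992 and T = 1 − R = 0.6008.

T = 0.601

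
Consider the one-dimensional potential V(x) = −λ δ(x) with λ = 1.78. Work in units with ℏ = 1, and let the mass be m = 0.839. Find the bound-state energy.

For x ≠ 0 the bound state is ψ ∝ e^{−κ|x|}; integrating the TISE across the delta gives the cusp condition 2κ = 2mλ/ℏ², so κ = 1.493.
Then E = −ℏ²κ²/(2m) = −mλ²/(2ℏ²) = -1.329.

E = -1.33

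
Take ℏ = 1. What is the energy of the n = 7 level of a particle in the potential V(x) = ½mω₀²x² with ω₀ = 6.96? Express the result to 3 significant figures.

E = 52.2

Using E_n = (n + ½)ℏω₀: E_7 = 7.5 × 6.96 = 52.20.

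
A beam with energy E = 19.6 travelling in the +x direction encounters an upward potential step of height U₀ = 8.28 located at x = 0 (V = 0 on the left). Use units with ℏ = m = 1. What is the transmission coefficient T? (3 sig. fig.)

The wavenumbers are k₁ = √(2mE)/ℏ = 6.261 on the left and k₂ = √(2m(E − U₀))/ℏ = 4.758 on the right.
Matching ψ and ψ′ at x = 0 gives r = (k₁ − k₂)/(k₁ + k₂), so R = r² = 0.01860 and T = 1 − R = 0.9814.

T = 0.981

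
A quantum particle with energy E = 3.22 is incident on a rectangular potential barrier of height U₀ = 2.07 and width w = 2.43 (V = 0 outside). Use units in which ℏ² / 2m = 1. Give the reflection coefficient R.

R = 0.0701

Above the barrier the interior wavenumber is k₂ = √(2m(E − U₀))/ℏ = 1.072, giving phase k₂w = 2.606.
T = [1 + U₀² sin²(k₂w) / (4E(E − U₀))]⁻¹ = 1/1.075 = 0.930.
R = 1 − T = 0.0701.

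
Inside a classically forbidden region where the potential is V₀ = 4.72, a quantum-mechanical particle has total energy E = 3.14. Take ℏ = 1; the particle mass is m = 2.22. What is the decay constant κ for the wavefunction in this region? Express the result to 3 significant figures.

κ = 2.65

Since E < V₀ the TISE in this region is ψ'' = κ²ψ with κ = √(2m(V₀ − E))/ℏ.
κ = √(2 × 2.22 × 1.58) = 2.649.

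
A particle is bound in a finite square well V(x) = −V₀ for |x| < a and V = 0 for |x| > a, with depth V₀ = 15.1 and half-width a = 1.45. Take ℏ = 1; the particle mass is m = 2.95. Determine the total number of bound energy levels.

N = 9

Define the well-strength parameter z₀ = (a/ℏ)√(2mV₀) = 1.45 × √(2·2.95·15.1) = 13.69.
The even/odd transcendental equations gain one root per π/2 in z₀, giving N = 1 + ⌊2z₀/π⌋ = 1 + ⌊8.713⌋ = 9.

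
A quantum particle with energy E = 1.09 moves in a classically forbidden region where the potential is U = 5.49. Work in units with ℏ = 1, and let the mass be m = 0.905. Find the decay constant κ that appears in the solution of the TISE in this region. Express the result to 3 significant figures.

κ = 2.82

Since E < U the TISE in this region is ψ'' = κ²ψ with κ = √(2m(U − E))/ℏ.
κ = √(2 × 0.905 × 4.4) = 2.822.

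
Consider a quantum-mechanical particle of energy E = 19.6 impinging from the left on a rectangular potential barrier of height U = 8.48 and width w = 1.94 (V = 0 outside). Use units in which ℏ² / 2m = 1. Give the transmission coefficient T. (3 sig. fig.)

E > U: inside the barrier k₂ = √(2m(E − U))/ℏ = 3.335, k₂w = 6.469.
T = [1 + U² sin²(k₂w) / (4E(E − U))]⁻¹ = 1/1.003 = 0.997.

T = 0.997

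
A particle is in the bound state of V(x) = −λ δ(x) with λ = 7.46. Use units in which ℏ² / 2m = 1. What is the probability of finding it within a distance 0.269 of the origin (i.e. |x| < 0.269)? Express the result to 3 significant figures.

The normalised bound state is ψ = √κ e^{−κ|x|} with κ = mλ/ℏ² = 3.730.
P(|x| < d) = ∫_{−d}^{d} κ e^{−2κ|x|} dx = 1 − e^{−2κd} = 1 − e^{−2.007} = 0.8656.

P = 0.866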